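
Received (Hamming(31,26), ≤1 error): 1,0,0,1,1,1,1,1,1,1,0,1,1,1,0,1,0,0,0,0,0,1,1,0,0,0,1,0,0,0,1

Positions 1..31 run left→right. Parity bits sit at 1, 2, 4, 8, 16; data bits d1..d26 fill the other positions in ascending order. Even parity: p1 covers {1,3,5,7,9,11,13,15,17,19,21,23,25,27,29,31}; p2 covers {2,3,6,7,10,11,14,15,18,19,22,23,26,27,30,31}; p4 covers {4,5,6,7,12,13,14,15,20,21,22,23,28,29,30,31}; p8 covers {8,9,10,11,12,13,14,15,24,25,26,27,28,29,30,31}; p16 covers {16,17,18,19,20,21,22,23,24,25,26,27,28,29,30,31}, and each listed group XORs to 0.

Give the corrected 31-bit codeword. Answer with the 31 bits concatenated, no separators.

s1 (pos 1,3,5,7,9,11,13,15,17,19,21,23,25,27,29,31): 1⊕0⊕1⊕1⊕1⊕0⊕1⊕0⊕0⊕0⊕0⊕1⊕0⊕1⊕0⊕1 = 0
s2 (pos 2,3,6,7,10,11,14,15,18,19,22,23,26,27,30,31): 0⊕0⊕1⊕1⊕1⊕0⊕1⊕0⊕0⊕0⊕1⊕1⊕0⊕1⊕0⊕1 = 0
s4 (pos 4,5,6,7,12,13,14,15,20,21,22,23,28,29,30,31): 1⊕1⊕1⊕1⊕1⊕1⊕1⊕0⊕0⊕0⊕1⊕1⊕0⊕0⊕0⊕1 = 0
s8 (pos 8,9,10,11,12,13,14,15,24,25,26,27,28,29,30,31): 1⊕1⊕1⊕0⊕1⊕1⊕1⊕0⊕0⊕0⊕0⊕1⊕0⊕0⊕0⊕1 = 0
s16 (pos 16,17,18,19,20,21,22,23,24,25,26,27,28,29,30,31): 1⊕0⊕0⊕0⊕0⊕0⊕1⊕1⊕0⊕0⊕0⊕1⊕0⊕0⊕0⊕1 = 1
Syndrome s16…s1 = 10000 → error at position 16.
Flip position 16: 1001111111011101000001100010001 → 1001111111011100000001100010001

1001111111011100000001100010001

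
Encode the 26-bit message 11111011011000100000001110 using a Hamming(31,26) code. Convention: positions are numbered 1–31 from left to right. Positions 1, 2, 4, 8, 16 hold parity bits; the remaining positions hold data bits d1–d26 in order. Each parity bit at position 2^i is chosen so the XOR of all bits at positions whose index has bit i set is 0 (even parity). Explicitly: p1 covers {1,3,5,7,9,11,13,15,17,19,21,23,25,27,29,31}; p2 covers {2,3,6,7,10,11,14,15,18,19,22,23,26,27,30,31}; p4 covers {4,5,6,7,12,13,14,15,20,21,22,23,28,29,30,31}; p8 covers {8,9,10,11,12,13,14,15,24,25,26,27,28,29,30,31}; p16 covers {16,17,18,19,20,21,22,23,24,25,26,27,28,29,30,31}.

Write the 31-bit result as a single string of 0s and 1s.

Place data at non-parity positions: p1 p2 1 p4 1 1 1 p8 1 0 1 1 0 1 1 p16 0 0 0 1 0 0 0 0 0 0 0 1 1 1 0
p1 (pos 1,3,5,7,9,11,13,15,17,19,21,23,25,27,29,31): XOR of data positions = 1⊕1⊕1⊕1⊕1⊕0⊕1⊕0⊕0⊕0⊕0⊕0⊕0⊕1⊕0 = 1
p2 (pos 2,3,6,7,10,11,14,15,18,19,22,23,26,27,30,31): XOR of data positions = 1⊕1⊕1⊕0⊕1⊕1⊕1⊕0⊕0⊕0⊕0⊕0⊕0⊕1⊕0 = 1
p4 (pos 4,5,6,7,12,13,14,15,20,21,22,23,28,29,30,31): XOR of data positions = 1⊕1⊕1⊕1⊕0⊕1⊕1⊕1⊕0⊕0⊕0⊕1⊕1⊕1⊕0 = 0
p8 (pos 8,9,10,11,12,13,14,15,24,25,26,27,28,29,30,31): XOR of data positions = 1⊕0⊕1⊕1⊕0⊕1⊕1⊕0⊕0⊕0⊕0⊕1⊕1⊕1⊕0 = 0
p16 (pos 16,17,18,19,20,21,22,23,24,25,26,27,28,29,30,31): XOR of data positions = 0⊕0⊕0⊕1⊕0⊕0⊕0⊕0⊕0⊕0⊕0⊕1⊕1⊕1⊕0 = 0
Codeword: 1110111010110110000100000001110

1110111010110110000100000001110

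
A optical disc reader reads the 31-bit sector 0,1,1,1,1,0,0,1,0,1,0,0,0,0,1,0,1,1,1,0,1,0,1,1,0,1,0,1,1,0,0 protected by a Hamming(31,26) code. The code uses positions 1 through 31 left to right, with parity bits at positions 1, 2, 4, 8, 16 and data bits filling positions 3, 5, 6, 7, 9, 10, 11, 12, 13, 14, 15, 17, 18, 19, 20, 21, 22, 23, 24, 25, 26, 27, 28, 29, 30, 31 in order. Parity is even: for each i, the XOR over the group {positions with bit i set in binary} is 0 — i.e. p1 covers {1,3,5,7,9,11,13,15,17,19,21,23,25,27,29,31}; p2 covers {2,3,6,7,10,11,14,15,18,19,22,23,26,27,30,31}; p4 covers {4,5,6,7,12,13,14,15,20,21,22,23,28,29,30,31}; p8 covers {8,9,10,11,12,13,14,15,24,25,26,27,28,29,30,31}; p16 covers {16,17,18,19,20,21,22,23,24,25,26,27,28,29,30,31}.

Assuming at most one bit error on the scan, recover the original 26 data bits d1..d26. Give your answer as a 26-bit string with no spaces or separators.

s1 (pos 1,3,5,7,9,11,13,15,17,19,21,23,25,27,29,31): 0⊕1⊕1⊕0⊕0⊕0⊕0⊕1⊕1⊕1⊕1⊕1⊕0⊕0⊕1⊕0 = 0
s2 (pos 2,3,6,7,10,11,14,15,18,19,22,23,26,27,30,31): 1⊕1⊕0⊕0⊕1⊕0⊕0⊕1⊕1⊕1⊕0⊕1⊕1⊕0⊕0⊕0 = 0
s4 (pos 4,5,6,7,12,13,14,15,20,21,22,23,28,29,30,31): 1⊕1⊕0⊕0⊕0⊕0⊕0⊕1⊕0⊕1⊕0⊕1⊕1⊕1⊕0⊕0 = 1
s8 (pos 8,9,10,11,12,13,14,15,24,25,26,27,28,29,30,31): 1⊕0⊕1⊕0⊕0⊕0⊕0⊕1⊕1⊕0⊕1⊕0⊕1⊕1⊕0⊕0 = 1
s16 (pos 16,17,18,19,20,21,22,23,24,25,26,27,28,29,30,31): 0⊕1⊕1⊕1⊕0⊕1⊕0⊕1⊕1⊕0⊕1⊕0⊕1⊕1⊕0⊕0 = 1
Syndrome s16…s1 = 11100 → error at position 28.
Flip position 28: 0111100101000010111010110101100 → 0111100101000010111010110100100
Read data bits from positions 3,5,6,7,9,10,11,12,13,14,15,17,18,19,20,21,22,23,24,25,26,27,28,29,30,31: 11000100001111010110100100

11000100001111010110100100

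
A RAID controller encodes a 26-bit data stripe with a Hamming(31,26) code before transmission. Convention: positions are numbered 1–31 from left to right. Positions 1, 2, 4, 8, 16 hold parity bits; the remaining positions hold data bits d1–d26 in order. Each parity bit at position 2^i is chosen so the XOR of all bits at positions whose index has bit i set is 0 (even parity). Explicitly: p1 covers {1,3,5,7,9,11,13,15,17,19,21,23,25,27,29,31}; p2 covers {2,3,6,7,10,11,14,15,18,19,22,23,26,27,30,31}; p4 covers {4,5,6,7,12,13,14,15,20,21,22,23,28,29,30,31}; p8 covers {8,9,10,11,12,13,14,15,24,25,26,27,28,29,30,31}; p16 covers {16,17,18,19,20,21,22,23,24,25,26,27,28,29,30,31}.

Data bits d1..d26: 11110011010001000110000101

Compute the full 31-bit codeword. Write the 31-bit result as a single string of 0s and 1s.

Place data at non-parity positions: p1 p2 1 p4 1 1 1 p8 0 0 1 1 0 1 0 p16 0 0 1 0 0 0 1 1 0 0 0 0 1 0 1
p1 (pos 1,3,5,7,9,11,13,15,17,19,21,23,25,27,29,31): XOR of data positions = 1⊕1⊕1⊕0⊕1⊕0⊕0⊕0⊕1⊕0⊕1⊕0⊕0⊕1⊕1 = 0
p2 (pos 2,3,6,7,10,11,14,15,18,19,22,23,26,27,30,31): XOR of data positions = 1⊕1⊕1⊕0⊕1⊕1⊕0⊕0⊕1⊕0⊕1⊕0⊕0⊕0⊕1 = 0
p4 (pos 4,5,6,7,12,13,14,15,20,21,22,23,28,29,30,31): XOR of data positions = 1⊕1⊕1⊕1⊕0⊕1⊕0⊕0⊕0⊕0⊕1⊕0⊕1⊕0⊕1 = 0
p8 (pos 8,9,10,11,12,13,14,15,24,25,26,27,28,29,30,31): XOR of data positions = 0⊕0⊕1⊕1⊕0⊕1⊕0⊕1⊕0⊕0⊕0⊕0⊕1⊕0⊕1 = 0
p16 (pos 16,17,18,19,20,21,22,23,24,25,26,27,28,29,30,31): XOR of data positions = 0⊕0⊕1⊕0⊕0⊕0⊕1⊕1⊕0⊕0⊕0⊕0⊕1⊕0⊕1 = 1
Codeword: 0010111000110101001000110000101

0010111000110101001000110000101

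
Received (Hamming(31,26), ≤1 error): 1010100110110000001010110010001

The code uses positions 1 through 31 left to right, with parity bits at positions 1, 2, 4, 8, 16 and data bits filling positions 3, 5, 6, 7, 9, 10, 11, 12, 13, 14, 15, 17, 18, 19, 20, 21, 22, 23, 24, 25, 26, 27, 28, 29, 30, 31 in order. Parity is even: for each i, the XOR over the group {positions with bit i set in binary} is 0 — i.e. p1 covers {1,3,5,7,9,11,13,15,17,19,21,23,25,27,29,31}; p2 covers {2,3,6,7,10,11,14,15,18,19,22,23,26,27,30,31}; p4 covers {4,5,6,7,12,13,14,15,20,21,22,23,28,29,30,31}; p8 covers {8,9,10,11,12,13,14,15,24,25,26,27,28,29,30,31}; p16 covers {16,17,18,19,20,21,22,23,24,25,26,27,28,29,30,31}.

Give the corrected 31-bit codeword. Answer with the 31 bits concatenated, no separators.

1010100110100000001010110010001

s1 (pos 1,3,5,7,9,11,13,15,17,19,21,23,25,27,29,31): 1⊕1⊕1⊕0⊕1⊕1⊕0⊕0⊕0⊕1⊕1⊕1⊕0⊕1⊕0⊕1 = 0
s2 (pos 2,3,6,7,10,11,14,15,18,19,22,23,26,27,30,31): 0⊕1⊕0⊕0⊕0⊕1⊕0⊕0⊕0⊕1⊕0⊕1⊕0⊕1⊕0⊕1 = 0
s4 (pos 4,5,6,7,12,13,14,15,20,21,22,23,28,29,30,31): 0⊕1⊕0⊕0⊕1⊕0⊕0⊕0⊕0⊕1⊕0⊕1⊕0⊕0⊕0⊕1 = 1
s8 (pos 8,9,10,11,12,13,14,15,24,25,26,27,28,29,30,31): 1⊕1⊕0⊕1⊕1⊕0⊕0⊕0⊕1⊕0⊕0⊕1⊕0⊕0⊕0⊕1 = 1
s16 (pos 16,17,18,19,20,21,22,23,24,25,26,27,28,29,30,31): 0⊕0⊕0⊕1⊕0⊕1⊕0⊕1⊕1⊕0⊕0⊕1⊕0⊕0⊕0⊕1 = 0
Syndrome s16…s1 = 01100 → error at position 12.
Flip position 12: 1010100110110000001010110010001 → 1010100110100000001010110010001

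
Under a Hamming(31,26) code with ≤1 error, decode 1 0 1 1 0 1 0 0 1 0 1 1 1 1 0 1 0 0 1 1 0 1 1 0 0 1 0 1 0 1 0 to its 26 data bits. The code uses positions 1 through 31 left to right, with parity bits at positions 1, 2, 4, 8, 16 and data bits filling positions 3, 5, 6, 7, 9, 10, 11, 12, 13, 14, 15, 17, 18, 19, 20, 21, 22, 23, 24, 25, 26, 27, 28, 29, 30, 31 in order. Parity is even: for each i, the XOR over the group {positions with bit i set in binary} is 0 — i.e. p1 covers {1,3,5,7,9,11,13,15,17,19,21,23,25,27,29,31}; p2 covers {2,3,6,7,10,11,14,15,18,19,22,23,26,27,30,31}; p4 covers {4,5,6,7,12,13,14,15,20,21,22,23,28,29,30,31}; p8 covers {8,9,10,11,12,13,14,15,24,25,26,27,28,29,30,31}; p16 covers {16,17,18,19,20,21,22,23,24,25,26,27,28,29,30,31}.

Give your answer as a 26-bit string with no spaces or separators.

s1 (pos 1,3,5,7,9,11,13,15,17,19,21,23,25,27,29,31): 1⊕1⊕0⊕0⊕1⊕1⊕1⊕0⊕0⊕1⊕0⊕1⊕0⊕0⊕0⊕0 = 1
s2 (pos 2,3,6,7,10,11,14,15,18,19,22,23,26,27,30,31): 0⊕1⊕1⊕0⊕0⊕1⊕1⊕0⊕0⊕1⊕1⊕1⊕1⊕0⊕1⊕0 = 1
s4 (pos 4,5,6,7,12,13,14,15,20,21,22,23,28,29,30,31): 1⊕0⊕1⊕0⊕1⊕1⊕1⊕0⊕1⊕0⊕1⊕1⊕1⊕0⊕1⊕0 = 0
s8 (pos 8,9,10,11,12,13,14,15,24,25,26,27,28,29,30,31): 0⊕1⊕0⊕1⊕1⊕1⊕1⊕0⊕0⊕0⊕1⊕0⊕1⊕0⊕1⊕0 = 0
s16 (pos 16,17,18,19,20,21,22,23,24,25,26,27,28,29,30,31): 1⊕0⊕0⊕1⊕1⊕0⊕1⊕1⊕0⊕0⊕1⊕0⊕1⊕0⊕1⊕0 = 0
Syndrome s16…s1 = 00011 → error at position 3.
Flip position 3: 1011010010111101001101100101010 → 1001010010111101001101100101010
Read data bits from positions 3,5,6,7,9,10,11,12,13,14,15,17,18,19,20,21,22,23,24,25,26,27,28,29,30,31: 00101011110001101100101010

00101011110001101100101010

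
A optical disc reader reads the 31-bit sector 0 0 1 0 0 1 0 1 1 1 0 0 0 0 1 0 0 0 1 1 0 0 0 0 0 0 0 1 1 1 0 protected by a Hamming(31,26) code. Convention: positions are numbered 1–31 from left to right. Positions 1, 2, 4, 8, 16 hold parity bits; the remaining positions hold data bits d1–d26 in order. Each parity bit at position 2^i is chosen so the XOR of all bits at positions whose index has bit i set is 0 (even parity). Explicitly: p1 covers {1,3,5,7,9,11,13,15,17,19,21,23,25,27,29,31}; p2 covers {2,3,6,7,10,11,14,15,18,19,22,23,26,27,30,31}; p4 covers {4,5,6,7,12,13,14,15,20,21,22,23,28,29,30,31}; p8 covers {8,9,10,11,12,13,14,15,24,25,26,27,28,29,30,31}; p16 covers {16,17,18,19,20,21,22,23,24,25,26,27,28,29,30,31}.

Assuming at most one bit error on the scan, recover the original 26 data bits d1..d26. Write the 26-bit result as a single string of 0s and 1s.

s1 (pos 1,3,5,7,9,11,13,15,17,19,21,23,25,27,29,31): 0⊕1⊕0⊕0⊕1⊕0⊕0⊕1⊕0⊕1⊕0⊕0⊕0⊕0⊕1⊕0 = 1
s2 (pos 2,3,6,7,10,11,14,15,18,19,22,23,26,27,30,31): 0⊕1⊕1⊕0⊕1⊕0⊕0⊕1⊕0⊕1⊕0⊕0⊕0⊕0⊕1⊕0 = 0
s4 (pos 4,5,6,7,12,13,14,15,20,21,22,23,28,29,30,31): 0⊕0⊕1⊕0⊕0⊕0⊕0⊕1⊕1⊕0⊕0⊕0⊕1⊕1⊕1⊕0 = 0
s8 (pos 8,9,10,11,12,13,14,15,24,25,26,27,28,29,30,31): 1⊕1⊕1⊕0⊕0⊕0⊕0⊕1⊕0⊕0⊕0⊕0⊕1⊕1⊕1⊕0 = 1
s16 (pos 16,17,18,19,20,21,22,23,24,25,26,27,28,29,30,31): 0⊕0⊕0⊕1⊕1⊕0⊕0⊕0⊕0⊕0⊕0⊕0⊕1⊕1⊕1⊕0 = 1
Syndrome s16…s1 = 11001 → error at position 25.
Flip position 25: 0010010111000010001100000001110 → 0010010111000010001100001001110
Read data bits from positions 3,5,6,7,9,10,11,12,13,14,15,17,18,19,20,21,22,23,24,25,26,27,28,29,30,31: 10101100001001100001001110

10101100001001100001001110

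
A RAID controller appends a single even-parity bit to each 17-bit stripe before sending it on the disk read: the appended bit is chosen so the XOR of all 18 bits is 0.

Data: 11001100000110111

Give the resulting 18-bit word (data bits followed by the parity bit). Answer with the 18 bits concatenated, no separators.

110011000001101111

XOR of the 17 data bits: 1⊕1⊕0⊕0⊕1⊕1⊕0⊕0⊕0⊕0⊕0⊕1⊕1⊕0⊕1⊕1⊕1 = 1
Parity bit = 1 (so all 18 bits XOR to 0).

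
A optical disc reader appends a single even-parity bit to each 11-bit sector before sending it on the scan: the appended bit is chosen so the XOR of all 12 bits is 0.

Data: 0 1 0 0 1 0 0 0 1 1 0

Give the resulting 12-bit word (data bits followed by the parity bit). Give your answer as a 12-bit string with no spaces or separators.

XOR of the 11 data bits: 0⊕1⊕0⊕0⊕1⊕0⊕0⊕0⊕1⊕1⊕0 = 0
Parity bit = 0 (so all 12 bits XOR to 0).

010010001100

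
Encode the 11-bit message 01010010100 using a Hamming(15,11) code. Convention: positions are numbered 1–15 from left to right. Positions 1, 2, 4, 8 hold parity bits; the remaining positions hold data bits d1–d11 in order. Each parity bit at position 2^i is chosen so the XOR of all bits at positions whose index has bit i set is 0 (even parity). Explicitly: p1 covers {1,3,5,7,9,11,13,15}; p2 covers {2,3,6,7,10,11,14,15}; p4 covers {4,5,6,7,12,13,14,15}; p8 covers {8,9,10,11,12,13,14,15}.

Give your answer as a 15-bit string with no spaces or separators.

Place data at non-parity positions: p1 p2 0 p4 1 0 1 p8 0 0 1 0 1 0 0
p1 (pos 1,3,5,7,9,11,13,15): XOR of data positions = 0⊕1⊕1⊕0⊕1⊕1⊕0 = 0
p2 (pos 2,3,6,7,10,11,14,15): XOR of data positions = 0⊕0⊕1⊕0⊕1⊕0⊕0 = 0
p4 (pos 4,5,6,7,12,13,14,15): XOR of data positions = 1⊕0⊕1⊕0⊕1⊕0⊕0 = 1
p8 (pos 8,9,10,11,12,13,14,15): XOR of data positions = 0⊕0⊕1⊕0⊕1⊕0⊕0 = 0
Codeword: 000110100010100

000110100010100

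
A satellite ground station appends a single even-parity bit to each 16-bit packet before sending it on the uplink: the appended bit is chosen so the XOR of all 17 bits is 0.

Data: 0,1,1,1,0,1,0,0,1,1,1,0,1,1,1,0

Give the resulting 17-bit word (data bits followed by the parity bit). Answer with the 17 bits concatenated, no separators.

01110100111011100

XOR of the 16 data bits: 0⊕1⊕1⊕1⊕0⊕1⊕0⊕0⊕1⊕1⊕1⊕0⊕1⊕1⊕1⊕0 = 0
Parity bit = 0 (so all 17 bits XOR to 0).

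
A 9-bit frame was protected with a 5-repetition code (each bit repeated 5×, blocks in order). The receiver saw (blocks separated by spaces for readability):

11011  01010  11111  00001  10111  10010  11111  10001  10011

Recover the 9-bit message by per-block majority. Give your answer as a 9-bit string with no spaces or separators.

101010101

Block 1 (11011): 4 ones → 1
Block 2 (01010): 2 ones → 0
Block 3 (11111): 5 ones → 1
Block 4 (00001): 1 one → 0
Block 5 (10111): 4 ones → 1
Block 6 (10010): 2 ones → 0
Block 7 (11111): 5 ones → 1
Block 8 (10001): 2 ones → 0
Block 9 (10011): 3 ones → 1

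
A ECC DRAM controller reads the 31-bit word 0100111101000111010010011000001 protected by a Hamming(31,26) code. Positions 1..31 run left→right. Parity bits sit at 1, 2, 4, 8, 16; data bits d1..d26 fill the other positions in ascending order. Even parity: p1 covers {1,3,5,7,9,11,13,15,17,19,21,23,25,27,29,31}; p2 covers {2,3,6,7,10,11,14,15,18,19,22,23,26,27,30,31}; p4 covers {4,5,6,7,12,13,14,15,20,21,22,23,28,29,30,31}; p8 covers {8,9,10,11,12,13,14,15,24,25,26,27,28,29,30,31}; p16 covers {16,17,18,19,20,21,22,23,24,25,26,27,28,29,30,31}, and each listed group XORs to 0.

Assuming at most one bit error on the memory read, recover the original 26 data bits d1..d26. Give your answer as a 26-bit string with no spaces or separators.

01110101011010010011000001

s1 (pos 1,3,5,7,9,11,13,15,17,19,21,23,25,27,29,31): 0⊕0⊕1⊕1⊕0⊕0⊕0⊕1⊕0⊕0⊕1⊕0⊕1⊕0⊕0⊕1 = 0
s2 (pos 2,3,6,7,10,11,14,15,18,19,22,23,26,27,30,31): 1⊕0⊕1⊕1⊕1⊕0⊕1⊕1⊕1⊕0⊕0⊕0⊕0⊕0⊕0⊕1 = 0
s4 (pos 4,5,6,7,12,13,14,15,20,21,22,23,28,29,30,31): 0⊕1⊕1⊕1⊕0⊕0⊕1⊕1⊕0⊕1⊕0⊕0⊕0⊕0⊕0⊕1 = 1
s8 (pos 8,9,10,11,12,13,14,15,24,25,26,27,28,29,30,31): 1⊕0⊕1⊕0⊕0⊕0⊕1⊕1⊕1⊕1⊕0⊕0⊕0⊕0⊕0⊕1 = 1
s16 (pos 16,17,18,19,20,21,22,23,24,25,26,27,28,29,30,31): 1⊕0⊕1⊕0⊕0⊕1⊕0⊕0⊕1⊕1⊕0⊕0⊕0⊕0⊕0⊕1 = 0
Syndrome s16…s1 = 01100 → error at position 12.
Flip position 12: 0100111101000111010010011000001 → 0100111101010111010010011000001
Read data bits from positions 3,5,6,7,9,10,11,12,13,14,15,17,18,19,20,21,22,23,24,25,26,27,28,29,30,31: 01110101011010010011000001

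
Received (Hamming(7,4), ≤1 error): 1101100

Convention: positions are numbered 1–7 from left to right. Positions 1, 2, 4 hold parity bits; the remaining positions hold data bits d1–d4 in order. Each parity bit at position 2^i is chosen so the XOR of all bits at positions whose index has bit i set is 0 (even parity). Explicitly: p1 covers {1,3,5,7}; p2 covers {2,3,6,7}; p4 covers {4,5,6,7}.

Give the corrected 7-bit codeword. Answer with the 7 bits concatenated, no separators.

1001100

s1 (pos 1,3,5,7): 1⊕0⊕1⊕0 = 0
s2 (pos 2,3,6,7): 1⊕0⊕0⊕0 = 1
s4 (pos 4,5,6,7): 1⊕1⊕0⊕0 = 0
Syndrome s4…s1 = 010 → error at position 2.
Flip position 2: 1101100 → 1001100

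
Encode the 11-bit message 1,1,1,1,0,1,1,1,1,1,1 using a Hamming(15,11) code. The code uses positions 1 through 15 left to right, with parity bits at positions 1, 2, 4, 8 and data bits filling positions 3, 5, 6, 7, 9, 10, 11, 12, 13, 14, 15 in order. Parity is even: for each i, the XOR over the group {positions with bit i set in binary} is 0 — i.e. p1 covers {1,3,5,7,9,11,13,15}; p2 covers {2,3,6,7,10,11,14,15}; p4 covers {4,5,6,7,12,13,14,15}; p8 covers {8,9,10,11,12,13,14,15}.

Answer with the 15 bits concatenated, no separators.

Place data at non-parity positions: p1 p2 1 p4 1 1 1 p8 0 1 1 1 1 1 1
p1 (pos 1,3,5,7,9,11,13,15): XOR of data positions = 1⊕1⊕1⊕0⊕1⊕1⊕1 = 0
p2 (pos 2,3,6,7,10,11,14,15): XOR of data positions = 1⊕1⊕1⊕1⊕1⊕1⊕1 = 1
p4 (pos 4,5,6,7,12,13,14,15): XOR of data positions = 1⊕1⊕1⊕1⊕1⊕1⊕1 = 1
p8 (pos 8,9,10,11,12,13,14,15): XOR of data positions = 0⊕1⊕1⊕1⊕1⊕1⊕1 = 0
Codeword: 011111100111111

011111100111111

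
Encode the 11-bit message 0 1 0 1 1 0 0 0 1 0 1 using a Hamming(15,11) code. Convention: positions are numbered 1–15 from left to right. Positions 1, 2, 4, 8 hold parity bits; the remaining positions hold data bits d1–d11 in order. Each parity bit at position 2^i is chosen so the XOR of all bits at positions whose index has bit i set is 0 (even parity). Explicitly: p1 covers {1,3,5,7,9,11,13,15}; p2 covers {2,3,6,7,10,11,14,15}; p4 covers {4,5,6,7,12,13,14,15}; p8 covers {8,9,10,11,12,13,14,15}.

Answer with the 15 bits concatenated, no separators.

100010111000101

Place data at non-parity positions: p1 p2 0 p4 1 0 1 p8 1 0 0 0 1 0 1
p1 (pos 1,3,5,7,9,11,13,15): XOR of data positions = 0⊕1⊕1⊕1⊕0⊕1⊕1 = 1
p2 (pos 2,3,6,7,10,11,14,15): XOR of data positions = 0⊕0⊕1⊕0⊕0⊕0⊕1 = 0
p4 (pos 4,5,6,7,12,13,14,15): XOR of data positions = 1⊕0⊕1⊕0⊕1⊕0⊕1 = 0
p8 (pos 8,9,10,11,12,13,14,15): XOR of data positions = 1⊕0⊕0⊕0⊕1⊕0⊕1 = 1
Codeword: 100010111000101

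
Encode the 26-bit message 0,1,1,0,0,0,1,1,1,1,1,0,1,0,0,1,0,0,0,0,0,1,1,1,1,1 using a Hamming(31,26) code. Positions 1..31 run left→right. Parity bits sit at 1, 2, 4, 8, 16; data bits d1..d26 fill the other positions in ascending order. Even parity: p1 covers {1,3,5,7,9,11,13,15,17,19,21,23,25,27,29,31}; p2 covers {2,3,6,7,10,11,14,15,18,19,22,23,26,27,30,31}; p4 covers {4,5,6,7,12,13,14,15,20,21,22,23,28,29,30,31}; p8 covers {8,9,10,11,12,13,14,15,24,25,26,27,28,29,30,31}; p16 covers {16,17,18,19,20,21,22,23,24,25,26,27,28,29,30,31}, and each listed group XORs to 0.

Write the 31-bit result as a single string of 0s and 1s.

Place data at non-parity positions: p1 p2 0 p4 1 1 0 p8 0 0 1 1 1 1 1 p16 0 1 0 0 1 0 0 0 0 0 1 1 1 1 1
p1 (pos 1,3,5,7,9,11,13,15,17,19,21,23,25,27,29,31): XOR of data positions = 0⊕1⊕0⊕0⊕1⊕1⊕1⊕0⊕0⊕1⊕0⊕0⊕1⊕1⊕1 = 0
p2 (pos 2,3,6,7,10,11,14,15,18,19,22,23,26,27,30,31): XOR of data positions = 0⊕1⊕0⊕0⊕1⊕1⊕1⊕1⊕0⊕0⊕0⊕0⊕1⊕1⊕1 = 0
p4 (pos 4,5,6,7,12,13,14,15,20,21,22,23,28,29,30,31): XOR of data positions = 1⊕1⊕0⊕1⊕1⊕1⊕1⊕0⊕1⊕0⊕0⊕1⊕1⊕1⊕1 = 1
p8 (pos 8,9,10,11,12,13,14,15,24,25,26,27,28,29,30,31): XOR of data positions = 0⊕0⊕1⊕1⊕1⊕1⊕1⊕0⊕0⊕0⊕1⊕1⊕1⊕1⊕1 = 0
p16 (pos 16,17,18,19,20,21,22,23,24,25,26,27,28,29,30,31): XOR of data positions = 0⊕1⊕0⊕0⊕1⊕0⊕0⊕0⊕0⊕0⊕1⊕1⊕1⊕1⊕1 = 1
Codeword: 0001110000111111010010000011111

0001110000111111010010000011111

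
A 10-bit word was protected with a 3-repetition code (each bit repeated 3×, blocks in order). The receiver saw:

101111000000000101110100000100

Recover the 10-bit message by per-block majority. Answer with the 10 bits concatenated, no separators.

1100011000

Block 1 (101): 2 ones → 1
Block 2 (111): 3 ones → 1
Block 3 (000): 0 ones → 0
Block 4 (000): 0 ones → 0
Block 5 (000): 0 ones → 0
Block 6 (101): 2 ones → 1
Block 7 (110): 2 ones → 1
Block 8 (100): 1 one → 0
Block 9 (000): 0 ones → 0
Block 10 (100): 1 one → 0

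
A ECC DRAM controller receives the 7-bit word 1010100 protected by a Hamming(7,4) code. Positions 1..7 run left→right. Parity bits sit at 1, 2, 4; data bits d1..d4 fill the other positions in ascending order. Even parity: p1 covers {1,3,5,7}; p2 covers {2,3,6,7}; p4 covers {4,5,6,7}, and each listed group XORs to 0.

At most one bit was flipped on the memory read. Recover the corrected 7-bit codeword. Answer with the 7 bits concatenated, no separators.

s1 (pos 1,3,5,7): 1⊕1⊕1⊕0 = 1
s2 (pos 2,3,6,7): 0⊕1⊕0⊕0 = 1
s4 (pos 4,5,6,7): 0⊕1⊕0⊕0 = 1
Syndrome s4…s1 = 111 → error at position 7.
Flip position 7: 1010100 → 1010101

1010101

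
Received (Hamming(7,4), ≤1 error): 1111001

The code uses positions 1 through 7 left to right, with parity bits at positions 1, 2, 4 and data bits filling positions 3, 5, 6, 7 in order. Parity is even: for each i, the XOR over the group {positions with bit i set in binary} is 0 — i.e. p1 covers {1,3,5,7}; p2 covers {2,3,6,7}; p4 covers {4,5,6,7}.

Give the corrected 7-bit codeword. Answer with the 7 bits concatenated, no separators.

1101001

s1 (pos 1,3,5,7): 1⊕1⊕0⊕1 = 1
s2 (pos 2,3,6,7): 1⊕1⊕0⊕1 = 1
s4 (pos 4,5,6,7): 1⊕0⊕0⊕1 = 0
Syndrome s4…s1 = 011 → error at position 3.
Flip position 3: 1111001 → 1101001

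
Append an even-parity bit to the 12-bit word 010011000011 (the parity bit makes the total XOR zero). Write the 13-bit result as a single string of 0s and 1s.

XOR of the 12 data bits: 0⊕1⊕0⊕0⊕1⊕1⊕0⊕0⊕0⊕0⊕1⊕1 = 1
Parity bit = 1 (so all 13 bits XOR to 0).

0100110000111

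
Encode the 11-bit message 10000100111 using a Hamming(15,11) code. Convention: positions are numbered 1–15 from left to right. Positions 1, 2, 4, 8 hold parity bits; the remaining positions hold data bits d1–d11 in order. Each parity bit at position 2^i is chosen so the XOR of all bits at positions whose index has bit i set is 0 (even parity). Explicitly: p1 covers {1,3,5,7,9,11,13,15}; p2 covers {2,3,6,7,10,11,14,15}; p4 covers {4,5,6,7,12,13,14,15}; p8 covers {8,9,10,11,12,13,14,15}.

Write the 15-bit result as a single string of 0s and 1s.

101100000100111

Place data at non-parity positions: p1 p2 1 p4 0 0 0 p8 0 1 0 0 1 1 1
p1 (pos 1,3,5,7,9,11,13,15): XOR of data positions = 1⊕0⊕0⊕0⊕0⊕1⊕1 = 1
p2 (pos 2,3,6,7,10,11,14,15): XOR of data positions = 1⊕0⊕0⊕1⊕0⊕1⊕1 = 0
p4 (pos 4,5,6,7,12,13,14,15): XOR of data positions = 0⊕0⊕0⊕0⊕1⊕1⊕1 = 1
p8 (pos 8,9,10,11,12,13,14,15): XOR of data positions = 0⊕1⊕0⊕0⊕1⊕1⊕1 = 0
Codeword: 101100000100111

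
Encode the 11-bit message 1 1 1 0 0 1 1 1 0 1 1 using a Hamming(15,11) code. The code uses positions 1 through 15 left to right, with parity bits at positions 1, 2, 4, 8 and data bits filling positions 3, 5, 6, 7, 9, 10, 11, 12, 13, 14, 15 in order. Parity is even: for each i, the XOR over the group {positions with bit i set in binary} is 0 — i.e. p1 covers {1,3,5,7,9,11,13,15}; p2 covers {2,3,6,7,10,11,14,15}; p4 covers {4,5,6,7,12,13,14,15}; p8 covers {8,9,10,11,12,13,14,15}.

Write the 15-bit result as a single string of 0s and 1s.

Place data at non-parity positions: p1 p2 1 p4 1 1 0 p8 0 1 1 1 0 1 1
p1 (pos 1,3,5,7,9,11,13,15): XOR of data positions = 1⊕1⊕0⊕0⊕1⊕0⊕1 = 0
p2 (pos 2,3,6,7,10,11,14,15): XOR of data positions = 1⊕1⊕0⊕1⊕1⊕1⊕1 = 0
p4 (pos 4,5,6,7,12,13,14,15): XOR of data positions = 1⊕1⊕0⊕1⊕0⊕1⊕1 = 1
p8 (pos 8,9,10,11,12,13,14,15): XOR of data positions = 0⊕1⊕1⊕1⊕0⊕1⊕1 = 1
Codeword: 001111010111011

001111010111011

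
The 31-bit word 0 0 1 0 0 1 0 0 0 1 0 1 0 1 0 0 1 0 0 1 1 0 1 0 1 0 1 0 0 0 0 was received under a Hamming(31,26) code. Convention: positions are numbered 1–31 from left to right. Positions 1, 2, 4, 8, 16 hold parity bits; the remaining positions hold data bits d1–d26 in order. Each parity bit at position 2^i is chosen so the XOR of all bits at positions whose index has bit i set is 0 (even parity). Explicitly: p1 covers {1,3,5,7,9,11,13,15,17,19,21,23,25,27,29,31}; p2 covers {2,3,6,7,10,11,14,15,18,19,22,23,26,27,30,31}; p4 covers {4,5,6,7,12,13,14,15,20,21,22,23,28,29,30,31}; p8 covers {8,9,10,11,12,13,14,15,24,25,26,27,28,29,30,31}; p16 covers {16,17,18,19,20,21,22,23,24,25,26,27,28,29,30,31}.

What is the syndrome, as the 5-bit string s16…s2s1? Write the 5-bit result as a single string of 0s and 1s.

01000

s1 (pos 1,3,5,7,9,11,13,15,17,19,21,23,25,27,29,31): 0⊕1⊕0⊕0⊕0⊕0⊕0⊕0⊕1⊕0⊕1⊕1⊕1⊕1⊕0⊕0 = 0
s2 (pos 2,3,6,7,10,11,14,15,18,19,22,23,26,27,30,31): 0⊕1⊕1⊕0⊕1⊕0⊕1⊕0⊕0⊕0⊕0⊕1⊕0⊕1⊕0⊕0 = 0
s4 (pos 4,5,6,7,12,13,14,15,20,21,22,23,28,29,30,31): 0⊕0⊕1⊕0⊕1⊕0⊕1⊕0⊕1⊕1⊕0⊕1⊕0⊕0⊕0⊕0 = 0
s8 (pos 8,9,10,11,12,13,14,15,24,25,26,27,28,29,30,31): 0⊕0⊕1⊕0⊕1⊕0⊕1⊕0⊕0⊕1⊕0⊕1⊕0⊕0⊕0⊕0 = 1
s16 (pos 16,17,18,19,20,21,22,23,24,25,26,27,28,29,30,31): 0⊕1⊕0⊕0⊕1⊕1⊕0⊕1⊕0⊕1⊕0⊕1⊕0⊕0⊕0⊕0 = 0
Syndrome s16…s1 = 01000 → error at position 8.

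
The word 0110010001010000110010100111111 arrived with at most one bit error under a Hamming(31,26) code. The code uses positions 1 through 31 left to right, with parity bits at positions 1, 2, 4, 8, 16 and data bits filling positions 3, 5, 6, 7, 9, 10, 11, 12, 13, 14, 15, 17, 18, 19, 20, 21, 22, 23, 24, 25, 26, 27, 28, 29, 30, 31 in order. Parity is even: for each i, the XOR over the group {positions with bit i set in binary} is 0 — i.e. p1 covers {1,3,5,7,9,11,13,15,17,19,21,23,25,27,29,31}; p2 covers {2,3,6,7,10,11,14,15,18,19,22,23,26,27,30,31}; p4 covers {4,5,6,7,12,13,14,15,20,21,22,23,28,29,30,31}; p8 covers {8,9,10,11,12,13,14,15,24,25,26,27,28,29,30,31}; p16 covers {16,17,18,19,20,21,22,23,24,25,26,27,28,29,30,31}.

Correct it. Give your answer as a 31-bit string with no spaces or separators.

s1 (pos 1,3,5,7,9,11,13,15,17,19,21,23,25,27,29,31): 0⊕1⊕0⊕0⊕0⊕0⊕0⊕0⊕1⊕0⊕1⊕1⊕0⊕1⊕1⊕1 = 1
s2 (pos 2,3,6,7,10,11,14,15,18,19,22,23,26,27,30,31): 1⊕1⊕1⊕0⊕1⊕0⊕0⊕0⊕1⊕0⊕0⊕1⊕1⊕1⊕1⊕1 = 0
s4 (pos 4,5,6,7,12,13,14,15,20,21,22,23,28,29,30,31): 0⊕0⊕1⊕0⊕1⊕0⊕0⊕0⊕0⊕1⊕0⊕1⊕1⊕1⊕1⊕1 = 0
s8 (pos 8,9,10,11,12,13,14,15,24,25,26,27,28,29,30,31): 0⊕0⊕1⊕0⊕1⊕0⊕0⊕0⊕0⊕0⊕1⊕1⊕1⊕1⊕1⊕1 = 0
s16 (pos 16,17,18,19,20,21,22,23,24,25,26,27,28,29,30,31): 0⊕1⊕1⊕0⊕0⊕1⊕0⊕1⊕0⊕0⊕1⊕1⊕1⊕1⊕1⊕1 = 0
Syndrome s16…s1 = 00001 → error at position 1.
Flip position 1: 0110010001010000110010100111111 → 1110010001010000110010100111111

1110010001010000110010100111111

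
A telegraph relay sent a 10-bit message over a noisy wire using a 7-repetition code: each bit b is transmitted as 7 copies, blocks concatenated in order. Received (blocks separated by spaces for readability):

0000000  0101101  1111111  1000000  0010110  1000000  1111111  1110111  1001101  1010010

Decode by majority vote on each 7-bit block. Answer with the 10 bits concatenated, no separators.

Block 1 (0000000): 0 ones → 0
Block 2 (0101101): 4 ones → 1
Block 3 (1111111): 7 ones → 1
Block 4 (1000000): 1 one → 0
Block 5 (0010110): 3 ones → 0
Block 6 (1000000): 1 one → 0
Block 7 (1111111): 7 ones → 1
Block 8 (1110111): 6 ones → 1
Block 9 (1001101): 4 ones → 1
Block 10 (1010010): 3 ones → 0

0110001110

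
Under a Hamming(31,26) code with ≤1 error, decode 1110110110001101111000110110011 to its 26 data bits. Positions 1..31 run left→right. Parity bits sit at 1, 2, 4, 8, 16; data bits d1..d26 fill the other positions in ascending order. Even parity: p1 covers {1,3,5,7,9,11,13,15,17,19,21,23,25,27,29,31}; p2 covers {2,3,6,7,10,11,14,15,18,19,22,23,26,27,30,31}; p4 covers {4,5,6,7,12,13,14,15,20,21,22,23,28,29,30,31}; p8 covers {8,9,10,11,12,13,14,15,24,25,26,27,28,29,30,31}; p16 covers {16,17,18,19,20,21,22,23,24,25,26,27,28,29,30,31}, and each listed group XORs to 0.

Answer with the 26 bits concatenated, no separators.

11101000100111000110110011

s1 (pos 1,3,5,7,9,11,13,15,17,19,21,23,25,27,29,31): 1⊕1⊕1⊕0⊕1⊕0⊕1⊕0⊕1⊕1⊕0⊕1⊕0⊕1⊕0⊕1 = 0
s2 (pos 2,3,6,7,10,11,14,15,18,19,22,23,26,27,30,31): 1⊕1⊕1⊕0⊕0⊕0⊕1⊕0⊕1⊕1⊕0⊕1⊕1⊕1⊕1⊕1 = 1
s4 (pos 4,5,6,7,12,13,14,15,20,21,22,23,28,29,30,31): 0⊕1⊕1⊕0⊕0⊕1⊕1⊕0⊕0⊕0⊕0⊕1⊕0⊕0⊕1⊕1 = 1
s8 (pos 8,9,10,11,12,13,14,15,24,25,26,27,28,29,30,31): 1⊕1⊕0⊕0⊕0⊕1⊕1⊕0⊕1⊕0⊕1⊕1⊕0⊕0⊕1⊕1 = 1
s16 (pos 16,17,18,19,20,21,22,23,24,25,26,27,28,29,30,31): 1⊕1⊕1⊕1⊕0⊕0⊕0⊕1⊕1⊕0⊕1⊕1⊕0⊕0⊕1⊕1 = 0
Syndrome s16…s1 = 01110 → error at position 14.
Flip position 14: 1110110110001101111000110110011 → 1110110110001001111000110110011
Read data bits from positions 3,5,6,7,9,10,11,12,13,14,15,17,18,19,20,21,22,23,24,25,26,27,28,29,30,31: 11101000100111000110110011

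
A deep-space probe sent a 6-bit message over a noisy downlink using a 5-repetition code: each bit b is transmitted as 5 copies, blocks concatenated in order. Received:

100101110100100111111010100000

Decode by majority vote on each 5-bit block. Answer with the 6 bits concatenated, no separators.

Block 1 (10010): 2 ones → 0
Block 2 (11101): 4 ones → 1
Block 3 (00100): 1 one → 0
Block 4 (11111): 5 ones → 1
Block 5 (10101): 3 ones → 1
Block 6 (00000): 0 ones → 0

010110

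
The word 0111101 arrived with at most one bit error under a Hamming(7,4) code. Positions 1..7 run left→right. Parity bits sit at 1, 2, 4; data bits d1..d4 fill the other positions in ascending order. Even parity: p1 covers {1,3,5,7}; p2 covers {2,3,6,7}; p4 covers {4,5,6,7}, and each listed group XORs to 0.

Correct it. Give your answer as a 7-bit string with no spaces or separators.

0111100

s1 (pos 1,3,5,7): 0⊕1⊕1⊕1 = 1
s2 (pos 2,3,6,7): 1⊕1⊕0⊕1 = 1
s4 (pos 4,5,6,7): 1⊕1⊕0⊕1 = 1
Syndrome s4…s1 = 111 → error at position 7.
Flip position 7: 0111101 → 0111100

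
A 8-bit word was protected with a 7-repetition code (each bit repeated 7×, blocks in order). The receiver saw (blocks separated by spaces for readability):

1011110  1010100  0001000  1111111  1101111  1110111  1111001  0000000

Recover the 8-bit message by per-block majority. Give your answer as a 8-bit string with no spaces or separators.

Block 1 (1011110): 5 ones → 1
Block 2 (1010100): 3 ones → 0
Block 3 (0001000): 1 one → 0
Block 4 (1111111): 7 ones → 1
Block 5 (1101111): 6 ones → 1
Block 6 (1110111): 6 ones → 1
Block 7 (1111001): 5 ones → 1
Block 8 (0000000): 0 ones → 0

10011110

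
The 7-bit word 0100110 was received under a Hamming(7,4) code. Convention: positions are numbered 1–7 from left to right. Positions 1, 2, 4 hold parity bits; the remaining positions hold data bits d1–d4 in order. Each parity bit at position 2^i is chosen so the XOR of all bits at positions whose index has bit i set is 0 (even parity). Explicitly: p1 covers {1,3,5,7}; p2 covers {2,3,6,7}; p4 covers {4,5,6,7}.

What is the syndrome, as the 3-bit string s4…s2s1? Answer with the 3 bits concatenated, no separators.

s1 (pos 1,3,5,7): 0⊕0⊕1⊕0 = 1
s2 (pos 2,3,6,7): 1⊕0⊕1⊕0 = 0
s4 (pos 4,5,6,7): 0⊕1⊕1⊕0 = 0
Syndrome s4…s1 = 001 → error at position 1.

001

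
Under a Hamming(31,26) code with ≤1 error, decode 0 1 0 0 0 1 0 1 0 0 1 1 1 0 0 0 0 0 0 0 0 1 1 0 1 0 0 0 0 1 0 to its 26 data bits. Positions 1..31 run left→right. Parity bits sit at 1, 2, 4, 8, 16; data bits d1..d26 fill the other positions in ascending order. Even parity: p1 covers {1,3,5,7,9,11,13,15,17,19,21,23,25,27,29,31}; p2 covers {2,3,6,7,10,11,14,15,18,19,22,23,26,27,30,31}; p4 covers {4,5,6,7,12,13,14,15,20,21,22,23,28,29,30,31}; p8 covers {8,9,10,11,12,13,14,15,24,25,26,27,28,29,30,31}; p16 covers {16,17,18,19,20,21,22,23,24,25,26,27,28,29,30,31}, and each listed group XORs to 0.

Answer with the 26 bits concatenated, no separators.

s1 (pos 1,3,5,7,9,11,13,15,17,19,21,23,25,27,29,31): 0⊕0⊕0⊕0⊕0⊕1⊕1⊕0⊕0⊕0⊕0⊕1⊕1⊕0⊕0⊕0 = 0
s2 (pos 2,3,6,7,10,11,14,15,18,19,22,23,26,27,30,31): 1⊕0⊕1⊕0⊕0⊕1⊕0⊕0⊕0⊕0⊕1⊕1⊕0⊕0⊕1⊕0 = 0
s4 (pos 4,5,6,7,12,13,14,15,20,21,22,23,28,29,30,31): 0⊕0⊕1⊕0⊕1⊕1⊕0⊕0⊕0⊕0⊕1⊕1⊕0⊕0⊕1⊕0 = 0
s8 (pos 8,9,10,11,12,13,14,15,24,25,26,27,28,29,30,31): 1⊕0⊕0⊕1⊕1⊕1⊕0⊕0⊕0⊕1⊕0⊕0⊕0⊕0⊕1⊕0 = 0
s16 (pos 16,17,18,19,20,21,22,23,24,25,26,27,28,29,30,31): 0⊕0⊕0⊕0⊕0⊕0⊕1⊕1⊕0⊕1⊕0⊕0⊕0⊕0⊕1⊕0 = 0
Syndrome s16…s1 = 00000 → no error.
Read data bits from positions 3,5,6,7,9,10,11,12,13,14,15,17,18,19,20,21,22,23,24,25,26,27,28,29,30,31: 00100011100000001101000010

00100011100000001101000010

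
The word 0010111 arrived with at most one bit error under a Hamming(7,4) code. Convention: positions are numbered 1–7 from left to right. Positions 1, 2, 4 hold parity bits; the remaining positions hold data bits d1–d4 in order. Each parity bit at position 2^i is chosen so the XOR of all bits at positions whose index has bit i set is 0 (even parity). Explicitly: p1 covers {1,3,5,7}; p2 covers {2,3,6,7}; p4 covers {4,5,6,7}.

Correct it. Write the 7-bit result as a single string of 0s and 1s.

0010110

s1 (pos 1,3,5,7): 0⊕1⊕1⊕1 = 1
s2 (pos 2,3,6,7): 0⊕1⊕1⊕1 = 1
s4 (pos 4,5,6,7): 0⊕1⊕1⊕1 = 1
Syndrome s4…s1 = 111 → error at position 7.
Flip position 7: 0010111 → 0010110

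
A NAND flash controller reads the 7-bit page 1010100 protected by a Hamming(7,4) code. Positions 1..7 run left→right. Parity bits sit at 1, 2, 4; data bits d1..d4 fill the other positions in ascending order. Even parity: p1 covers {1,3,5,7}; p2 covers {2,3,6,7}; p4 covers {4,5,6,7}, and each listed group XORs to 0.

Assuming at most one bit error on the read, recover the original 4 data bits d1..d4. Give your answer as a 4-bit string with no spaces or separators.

s1 (pos 1,3,5,7): 1⊕1⊕1⊕0 = 1
s2 (pos 2,3,6,7): 0⊕1⊕0⊕0 = 1
s4 (pos 4,5,6,7): 0⊕1⊕0⊕0 = 1
Syndrome s4…s1 = 111 → error at position 7.
Flip position 7: 1010100 → 1010101
Read data bits from positions 3,5,6,7: 1101

1101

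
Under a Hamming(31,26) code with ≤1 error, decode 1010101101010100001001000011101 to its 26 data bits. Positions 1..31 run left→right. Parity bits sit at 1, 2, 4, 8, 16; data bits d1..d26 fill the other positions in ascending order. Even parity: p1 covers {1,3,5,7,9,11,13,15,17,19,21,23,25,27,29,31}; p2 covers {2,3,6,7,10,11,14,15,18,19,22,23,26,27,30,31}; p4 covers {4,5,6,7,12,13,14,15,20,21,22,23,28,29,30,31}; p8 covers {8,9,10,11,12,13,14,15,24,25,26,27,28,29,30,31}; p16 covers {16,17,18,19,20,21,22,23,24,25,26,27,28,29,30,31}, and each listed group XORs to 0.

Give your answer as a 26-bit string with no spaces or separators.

11010101010001001000011101

s1 (pos 1,3,5,7,9,11,13,15,17,19,21,23,25,27,29,31): 1⊕1⊕1⊕1⊕0⊕0⊕0⊕0⊕0⊕1⊕0⊕0⊕0⊕1⊕1⊕1 = 0
s2 (pos 2,3,6,7,10,11,14,15,18,19,22,23,26,27,30,31): 0⊕1⊕0⊕1⊕1⊕0⊕1⊕0⊕0⊕1⊕1⊕0⊕0⊕1⊕0⊕1 = 0
s4 (pos 4,5,6,7,12,13,14,15,20,21,22,23,28,29,30,31): 0⊕1⊕0⊕1⊕1⊕0⊕1⊕0⊕0⊕0⊕1⊕0⊕1⊕1⊕0⊕1 = 0
s8 (pos 8,9,10,11,12,13,14,15,24,25,26,27,28,29,30,31): 1⊕0⊕1⊕0⊕1⊕0⊕1⊕0⊕0⊕0⊕0⊕1⊕1⊕1⊕0⊕1 = 0
s16 (pos 16,17,18,19,20,21,22,23,24,25,26,27,28,29,30,31): 0⊕0⊕0⊕1⊕0⊕0⊕1⊕0⊕0⊕0⊕0⊕1⊕1⊕1⊕0⊕1 = 0
Syndrome s16…s1 = 00000 → no error.
Read data bits from positions 3,5,6,7,9,10,11,12,13,14,15,17,18,19,20,21,22,23,24,25,26,27,28,29,30,31: 11010101010001001000011101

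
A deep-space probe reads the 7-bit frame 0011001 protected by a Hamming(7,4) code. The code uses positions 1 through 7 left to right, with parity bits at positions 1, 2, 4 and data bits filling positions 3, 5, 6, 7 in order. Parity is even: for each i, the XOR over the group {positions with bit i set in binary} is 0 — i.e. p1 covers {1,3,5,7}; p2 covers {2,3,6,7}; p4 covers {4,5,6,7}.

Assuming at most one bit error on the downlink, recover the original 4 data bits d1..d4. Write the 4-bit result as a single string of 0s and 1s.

s1 (pos 1,3,5,7): 0⊕1⊕0⊕1 = 0
s2 (pos 2,3,6,7): 0⊕1⊕0⊕1 = 0
s4 (pos 4,5,6,7): 1⊕0⊕0⊕1 = 0
Syndrome s4…s1 = 000 → no error.
Read data bits from positions 3,5,6,7: 1001

1001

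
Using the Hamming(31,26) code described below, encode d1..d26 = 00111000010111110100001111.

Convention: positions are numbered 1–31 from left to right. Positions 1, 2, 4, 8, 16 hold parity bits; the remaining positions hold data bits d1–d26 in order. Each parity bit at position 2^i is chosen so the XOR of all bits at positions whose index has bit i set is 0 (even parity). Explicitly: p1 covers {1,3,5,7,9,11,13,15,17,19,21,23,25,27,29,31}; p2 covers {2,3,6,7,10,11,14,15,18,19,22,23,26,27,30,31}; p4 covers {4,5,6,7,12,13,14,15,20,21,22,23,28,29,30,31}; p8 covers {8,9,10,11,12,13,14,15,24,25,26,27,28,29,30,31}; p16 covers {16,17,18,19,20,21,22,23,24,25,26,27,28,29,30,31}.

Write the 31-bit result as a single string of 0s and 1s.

Place data at non-parity positions: p1 p2 0 p4 0 1 1 p8 1 0 0 0 0 1 0 p16 1 1 1 1 1 0 1 0 0 0 0 1 1 1 1
p1 (pos 1,3,5,7,9,11,13,15,17,19,21,23,25,27,29,31): XOR of data positions = 0⊕0⊕1⊕1⊕0⊕0⊕0⊕1⊕1⊕1⊕1⊕0⊕0⊕1⊕1 = 0
p2 (pos 2,3,6,7,10,11,14,15,18,19,22,23,26,27,30,31): XOR of data positions = 0⊕1⊕1⊕0⊕0⊕1⊕0⊕1⊕1⊕0⊕1⊕0⊕0⊕1⊕1 = 0
p4 (pos 4,5,6,7,12,13,14,15,20,21,22,23,28,29,30,31): XOR of data positions = 0⊕1⊕1⊕0⊕0⊕1⊕0⊕1⊕1⊕0⊕1⊕1⊕1⊕1⊕1 = 0
p8 (pos 8,9,10,11,12,13,14,15,24,25,26,27,28,29,30,31): XOR of data positions = 1⊕0⊕0⊕0⊕0⊕1⊕0⊕0⊕0⊕0⊕0⊕1⊕1⊕1⊕1 = 0
p16 (pos 16,17,18,19,20,21,22,23,24,25,26,27,28,29,30,31): XOR of data positions = 1⊕1⊕1⊕1⊕1⊕0⊕1⊕0⊕0⊕0⊕0⊕1⊕1⊕1⊕1 = 0
Codeword: 0000011010000100111110100001111

0000011010000100111110100001111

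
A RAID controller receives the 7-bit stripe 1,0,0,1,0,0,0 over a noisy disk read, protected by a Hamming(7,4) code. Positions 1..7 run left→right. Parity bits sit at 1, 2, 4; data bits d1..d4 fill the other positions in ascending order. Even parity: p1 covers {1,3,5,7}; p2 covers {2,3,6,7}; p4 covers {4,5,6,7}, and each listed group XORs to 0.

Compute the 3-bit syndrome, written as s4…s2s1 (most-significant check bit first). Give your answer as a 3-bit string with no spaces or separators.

101

s1 (pos 1,3,5,7): 1⊕0⊕0⊕0 = 1
s2 (pos 2,3,6,7): 0⊕0⊕0⊕0 = 0
s4 (pos 4,5,6,7): 1⊕0⊕0⊕0 = 1
Syndrome s4…s1 = 101 → error at position 5.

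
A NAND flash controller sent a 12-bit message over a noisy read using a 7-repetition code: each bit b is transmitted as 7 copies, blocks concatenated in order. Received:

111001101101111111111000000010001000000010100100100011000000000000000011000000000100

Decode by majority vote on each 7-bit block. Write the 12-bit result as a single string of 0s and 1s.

111000000000

Block 1 (1110011): 5 ones → 1
Block 2 (0110111): 5 ones → 1
Block 3 (1111111): 7 ones → 1
Block 4 (0000000): 0 ones → 0
Block 5 (1000100): 2 ones → 0
Block 6 (0000010): 1 one → 0
Block 7 (1001001): 3 ones → 0
Block 8 (0001100): 2 ones → 0
Block 9 (0000000): 0 ones → 0
Block 10 (0000000): 0 ones → 0
Block 11 (1100000): 2 ones → 0
Block 12 (0000100): 1 one → 0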